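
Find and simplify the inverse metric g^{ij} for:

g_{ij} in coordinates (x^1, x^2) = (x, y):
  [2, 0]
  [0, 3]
The metric is diagonal, so g^{ij} is diagonal with entries 1/g_{ii}: diag(1/2, 1/3).
g^{ij}:
  [1/2, 0]
  [0, 1/3]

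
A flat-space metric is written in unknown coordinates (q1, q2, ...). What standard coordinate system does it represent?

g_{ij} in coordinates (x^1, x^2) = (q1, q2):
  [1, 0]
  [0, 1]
All components are constant and the metric is the identity, i.e. orthonormal rectilinear coordinates.
Cartesian (2D) coordinates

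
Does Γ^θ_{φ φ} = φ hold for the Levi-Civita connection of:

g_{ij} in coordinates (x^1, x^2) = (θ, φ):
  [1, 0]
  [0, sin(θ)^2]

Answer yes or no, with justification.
Γ^θ_{φ φ} = (1/2) g^{θθ} (∂_φ g_{θφ} + ∂_φ g_{θφ} - ∂_θ g_{φφ}) = (1/2)(1)((0) + (0) - (sin(2*θ))) = -sin(2*θ)/2
This differs from the proposed value φ.
No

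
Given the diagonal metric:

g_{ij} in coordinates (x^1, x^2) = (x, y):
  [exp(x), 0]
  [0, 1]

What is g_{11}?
With x^1 = x, x^2 = y, g_{11} = g_{xx} is the row-1, column-1 entry of the matrix.
g_{11} = exp(x)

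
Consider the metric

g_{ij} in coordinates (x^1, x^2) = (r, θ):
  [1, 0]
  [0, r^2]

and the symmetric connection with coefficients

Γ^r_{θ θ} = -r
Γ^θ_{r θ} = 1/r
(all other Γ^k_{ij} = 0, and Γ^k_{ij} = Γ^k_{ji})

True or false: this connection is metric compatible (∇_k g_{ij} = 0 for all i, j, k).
Using ∇_k g_{ij} = ∂_k g_{ij} - Γ^m_{ki} g_{mj} - Γ^m_{kj} g_{im}:
e.g. ∇_r g_{θθ} = (2*r) - (r) - (r) = 0
Every component ∇_k g_{ij} vanishes: the connection is metric compatible.
True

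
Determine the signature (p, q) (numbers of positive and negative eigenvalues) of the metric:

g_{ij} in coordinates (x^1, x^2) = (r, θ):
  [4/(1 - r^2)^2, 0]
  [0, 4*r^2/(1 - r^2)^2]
The metric is diagonal, so its eigenvalues are the diagonal entries: 4/(1 - r^2)^2, 4*r^2/(1 - r^2)^2 (at a generic point, where coordinate-dependent entries are positive).
2 positive, 0 negative.
(2, 0) - Riemannian (positive definite)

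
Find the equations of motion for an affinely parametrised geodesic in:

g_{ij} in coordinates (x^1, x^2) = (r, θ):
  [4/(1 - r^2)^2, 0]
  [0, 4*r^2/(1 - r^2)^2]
Geodesic equation: d^2x^k/dλ^2 + Γ^k_{ij} (dx^i/dλ)(dx^j/dλ) = 0.
Non-zero Christoffel symbols:
Γ^r_{r r} = 2*r/(1 - r^2)
Γ^r_{θ θ} = (r^3 + r)/(r^2 - 1)
Γ^θ_{r θ} = (-r^2 - 1)/(r^3 - r)
Substituting (the symmetric pair Γ^k_{ij}, Γ^k_{ji} combines into a factor 2):
d^2r/dλ^2 + (2*r/(1 - r^2)) (dr/dλ)^2 + ((r^3 + r)/(r^2 - 1)) (dθ/dλ)^2 = 0
d^2θ/dλ^2 + ((-2*r^2 - 2)/(r^3 - r)) (dr/dλ)(dθ/dλ) = 0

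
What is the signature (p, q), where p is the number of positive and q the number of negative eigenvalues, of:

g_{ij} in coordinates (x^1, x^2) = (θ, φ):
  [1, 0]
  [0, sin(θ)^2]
The metric is diagonal, so its eigenvalues are the diagonal entries: 1, sin(θ)^2 (at a generic point, where coordinate-dependent entries are positive).
2 positive, 0 negative.
(2, 0) - Riemannian (positive definite)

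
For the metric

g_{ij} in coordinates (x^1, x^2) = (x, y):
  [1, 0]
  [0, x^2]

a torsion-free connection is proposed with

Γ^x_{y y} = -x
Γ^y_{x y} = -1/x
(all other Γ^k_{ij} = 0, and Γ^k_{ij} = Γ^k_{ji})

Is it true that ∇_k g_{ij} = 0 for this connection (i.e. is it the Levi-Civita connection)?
Using ∇_k g_{ij} = ∂_k g_{ij} - Γ^m_{ki} g_{mj} - Γ^m_{kj} g_{im}:
∇_x g_{yy} = (2*x) - (-x) - (-x) = 4*x ≠ 0
So the connection is not metric compatible (it is not the Levi-Civita connection).
No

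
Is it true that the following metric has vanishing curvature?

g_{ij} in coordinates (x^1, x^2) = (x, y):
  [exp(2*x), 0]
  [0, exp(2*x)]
Non-zero Christoffel symbols:
Γ^x_{x x} = 1
Γ^x_{y y} = -1
Γ^y_{x y} = 1
Ricci tensor: R_{xx} = 0, R_{xy} = 0, R_{yy} = 0
All R_{ij} vanish; in 2 dimensions the Riemann tensor is fully determined by the Ricci tensor, so R^i_{jkl} = 0: the metric is flat (curvilinear coordinates on flat space).
Yes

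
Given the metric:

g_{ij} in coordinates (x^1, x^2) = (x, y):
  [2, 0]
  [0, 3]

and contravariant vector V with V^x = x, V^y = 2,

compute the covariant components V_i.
V_i = g_{ij} V^j:
V_x = (2)(x) + (0)(2) = 2*x
V_y = (0)(x) + (3)(2) = 6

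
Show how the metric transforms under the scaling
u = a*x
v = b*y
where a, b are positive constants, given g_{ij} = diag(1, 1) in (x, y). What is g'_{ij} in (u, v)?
Invert the transformation: x = u/a, y = v/b
g'_{ij} = (∂x^k/∂x'^i)(∂x^l/∂x'^j) g_{kl}; with g_{kl} = δ_{kl} this is Σ_k (∂x^k/∂x'^i)(∂x^k/∂x'^j).
Jacobian: ∂x/∂u = 1/a, ∂x/∂v = 0, ∂y/∂u = 0, ∂y/∂v = 1/b
g'_{uu} = (1/a)(1/a) + (0)(0) = 1/a^2
g'_{uv} = (1/a)(0) + (0)(1/b) = 0
g'_{vv} = (0)(0) + (1/b)(1/b) = 1/b^2
g'_{ij} = diag(1/a^2, 1/b^2)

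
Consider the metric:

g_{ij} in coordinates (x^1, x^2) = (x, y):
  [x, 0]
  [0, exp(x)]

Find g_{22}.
With x^1 = x, x^2 = y, g_{22} = g_{yy} is the row-2, column-2 entry of the matrix.
g_{22} = exp(x)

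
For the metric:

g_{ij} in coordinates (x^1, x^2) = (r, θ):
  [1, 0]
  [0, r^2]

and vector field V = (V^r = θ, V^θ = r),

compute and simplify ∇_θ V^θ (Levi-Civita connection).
Non-zero Christoffel symbols:
Γ^r_{θ θ} = -r
Γ^θ_{r θ} = 1/r
∇_θ V^θ = ∂_θ V^θ + Γ^θ_{θ j} V^j
  = (0) + (1/r)(θ) + (0)(r)
  = θ/r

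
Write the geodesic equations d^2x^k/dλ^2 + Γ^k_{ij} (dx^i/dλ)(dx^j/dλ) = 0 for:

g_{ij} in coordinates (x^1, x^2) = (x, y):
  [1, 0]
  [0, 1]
Geodesic equation: d^2x^k/dλ^2 + Γ^k_{ij} (dx^i/dλ)(dx^j/dλ) = 0.
All Christoffel symbols vanish, so the geodesics are straight lines:
d^2x/dλ^2 = 0
d^2y/dλ^2 = 0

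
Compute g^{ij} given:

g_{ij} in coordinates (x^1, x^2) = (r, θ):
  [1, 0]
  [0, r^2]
The metric is diagonal, so g^{ij} is diagonal with entries 1/g_{ii}: diag(1, 1/(r^2)).
g^{ij}:
  [1, 0]
  [0, 1/r^2]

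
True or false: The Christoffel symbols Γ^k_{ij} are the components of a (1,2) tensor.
Under a change of coordinates Γ picks up an inhomogeneous term ∂²x/∂x'∂x'; e.g. Γ = 0 in Cartesian coordinates but Γ^r_{θθ} = -r in polar coordinates on the same flat plane.
False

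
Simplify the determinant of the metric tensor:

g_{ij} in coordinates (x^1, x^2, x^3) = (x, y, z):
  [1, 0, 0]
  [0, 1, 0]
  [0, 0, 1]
Diagonal metric: det(g) = g_{11}·g_{22}·g_{33}
= (1)·(1)·(1)
det(g) = 1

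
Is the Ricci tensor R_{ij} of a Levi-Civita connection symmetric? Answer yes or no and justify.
R_{ij} = R^k_{ikj}; the pair symmetry R_{kilj} = R_{ljki} gives R_{ij} = R_{ji}.
Yes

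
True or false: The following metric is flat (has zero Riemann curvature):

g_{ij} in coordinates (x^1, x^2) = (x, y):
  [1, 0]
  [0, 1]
All metric components are constant, so every Christoffel symbol vanishes and R^i_{jkl} = 0.
True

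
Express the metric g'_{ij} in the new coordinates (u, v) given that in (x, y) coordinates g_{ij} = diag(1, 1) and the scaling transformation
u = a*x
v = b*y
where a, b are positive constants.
Invert the transformation: x = u/a, y = v/b
g'_{ij} = (∂x^k/∂x'^i)(∂x^l/∂x'^j) g_{kl}; with g_{kl} = δ_{kl} this is Σ_k (∂x^k/∂x'^i)(∂x^k/∂x'^j).
Jacobian: ∂x/∂u = 1/a, ∂x/∂v = 0, ∂y/∂u = 0, ∂y/∂v = 1/b
g'_{uu} = (1/a)(1/a) + (0)(0) = 1/a^2
g'_{uv} = (1/a)(0) + (0)(1/b) = 0
g'_{vv} = (0)(0) + (1/b)(1/b) = 1/b^2
g'_{ij} = diag(1/a^2, 1/b^2)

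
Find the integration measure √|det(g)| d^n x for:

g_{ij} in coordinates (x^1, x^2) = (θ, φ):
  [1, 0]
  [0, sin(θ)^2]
det(g) = sin(θ)^2
√|det(g)| = sin(θ) (taking 0 < θ < π so that |sin(θ)| = sin(θ))
Volume element: dV = sin(θ) dθ dφ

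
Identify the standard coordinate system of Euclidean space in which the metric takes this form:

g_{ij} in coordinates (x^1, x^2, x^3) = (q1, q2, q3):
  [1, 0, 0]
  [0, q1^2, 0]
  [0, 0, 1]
The line element ds^2 = dq1^2 + q1^2 dq2^2 + dq3^2 is dr^2 + r^2 dθ^2 + dz^2 with q1 = r, q2 = θ, q3 = z.
cylindrical coordinates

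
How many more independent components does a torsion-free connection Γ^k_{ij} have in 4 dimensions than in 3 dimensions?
Independent components in n dimensions: n × n(n+1)/2 = n^2(n+1)/2.
4D: 4 × 10 = 40
3D: 3 × 6 = 18
Difference = 40 - 18 = 22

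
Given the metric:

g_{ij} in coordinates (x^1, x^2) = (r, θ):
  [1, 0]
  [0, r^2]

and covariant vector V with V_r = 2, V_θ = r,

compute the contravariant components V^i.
Inverse metric (diagonal): g^{rr} = 1, g^{θθ} = 1/r^2
V^i = g^{ij} V_j:
V^r = (1)(2) + (0)(r) = 2
V^θ = (0)(2) + (1/r^2)(r) = 1/r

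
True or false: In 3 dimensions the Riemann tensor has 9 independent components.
n^2(n^2-1)/12 = 9·8/12 = 6 independent components for n = 3.
False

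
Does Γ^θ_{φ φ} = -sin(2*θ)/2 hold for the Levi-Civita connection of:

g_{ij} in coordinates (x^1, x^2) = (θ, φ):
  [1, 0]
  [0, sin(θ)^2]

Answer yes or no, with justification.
Γ^θ_{φ φ} = (1/2) g^{θθ} (∂_φ g_{θφ} + ∂_φ g_{θφ} - ∂_θ g_{φφ}) = (1/2)(1)((0) + (0) - (sin(2*θ))) = -sin(2*θ)/2
This equals the proposed value -sin(2*θ)/2.
Yes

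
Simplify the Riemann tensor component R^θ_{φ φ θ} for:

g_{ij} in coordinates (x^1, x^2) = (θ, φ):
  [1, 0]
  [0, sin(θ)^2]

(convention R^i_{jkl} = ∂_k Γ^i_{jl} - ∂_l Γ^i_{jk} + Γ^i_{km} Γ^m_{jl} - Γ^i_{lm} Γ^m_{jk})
Non-zero Christoffel symbols (Γ^k_{ij} = Γ^k_{ji}):
Γ^θ_{φ φ} = -sin(2*θ)/2
Γ^φ_{θ φ} = 1/tan(θ)
R^θ_{φ φ θ} = ∂_φ Γ^θ_{φ θ} - ∂_θ Γ^θ_{φ φ} + Γ^θ_{φ m} Γ^m_{φ θ} - Γ^θ_{θ m} Γ^m_{φ φ}
  = (0) - (-cos(2*θ)) + (-cos(θ)^2) - (0) = -sin(θ)^2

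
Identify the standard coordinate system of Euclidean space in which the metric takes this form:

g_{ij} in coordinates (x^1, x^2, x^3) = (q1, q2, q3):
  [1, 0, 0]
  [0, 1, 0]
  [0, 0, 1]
All components are constant and the metric is the identity, i.e. orthonormal rectilinear coordinates.
Cartesian (3D) coordinates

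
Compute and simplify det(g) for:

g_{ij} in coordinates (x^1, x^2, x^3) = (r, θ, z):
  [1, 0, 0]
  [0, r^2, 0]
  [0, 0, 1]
Diagonal metric: det(g) = g_{11}·g_{22}·g_{33}
= (1)·(r^2)·(1)
det(g) = r^2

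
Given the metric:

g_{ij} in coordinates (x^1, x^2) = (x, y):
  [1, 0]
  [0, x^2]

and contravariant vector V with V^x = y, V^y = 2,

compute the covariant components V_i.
V_i = g_{ij} V^j:
V_x = (1)(y) + (0)(2) = y
V_y = (0)(y) + (x^2)(2) = 2*x^2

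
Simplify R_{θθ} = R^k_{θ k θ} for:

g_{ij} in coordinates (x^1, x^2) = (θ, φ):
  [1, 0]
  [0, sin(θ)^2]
Non-zero Christoffel symbols (Γ^k_{ij} = Γ^k_{ji}):
Γ^θ_{φ φ} = -sin(2*θ)/2
Γ^φ_{θ φ} = 1/tan(θ)
R^θ_{θ θ θ} = 0 (a repeated index in an antisymmetric pair)
R^φ_{θ φ θ} = ∂_φ Γ^φ_{θ θ} - ∂_θ Γ^φ_{θ φ} + Γ^φ_{φ m} Γ^m_{θ θ} - Γ^φ_{θ m} Γ^m_{θ φ}
  = (0) - (-1/sin(θ)^2) + (0) - (1/tan(θ)^2) = 1
R_{θθ} = R^θ_{θ θ θ} + R^φ_{θ φ θ} = (0) + (1) = 1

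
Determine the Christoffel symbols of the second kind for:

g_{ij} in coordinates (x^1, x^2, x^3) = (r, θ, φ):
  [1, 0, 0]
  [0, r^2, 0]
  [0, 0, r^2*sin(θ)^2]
Using Γ^k_{ij} = (1/2) g^{km} (∂_i g_{mj} + ∂_j g_{mi} - ∂_m g_{ij}); the metric is diagonal, so only the m = k term contributes.
Non-zero symbols (using the symmetry Γ^k_{ij} = Γ^k_{ji}):
Γ^r_{θ θ} = (1/2) g^{rr} (∂_θ g_{rθ} + ∂_θ g_{rθ} - ∂_r g_{θθ}) = (1/2)(1)((0) + (0) - (2*r)) = -r
Γ^r_{φ φ} = (1/2) g^{rr} (∂_φ g_{rφ} + ∂_φ g_{rφ} - ∂_r g_{φφ}) = (1/2)(1)((0) + (0) - (2*r*sin(θ)^2)) = -r*sin(θ)^2
Γ^θ_{r θ} = (1/2) g^{θθ} (∂_r g_{θθ} + ∂_θ g_{θr} - ∂_θ g_{rθ}) = (1/2)(1/r^2)((2*r) + (0) - (0)) = 1/r
Γ^θ_{φ φ} = (1/2) g^{θθ} (∂_φ g_{θφ} + ∂_φ g_{θφ} - ∂_θ g_{φφ}) = (1/2)(1/r^2)((0) + (0) - (r^2*sin(2*θ))) = -sin(2*θ)/2
Γ^φ_{r φ} = (1/2) g^{φφ} (∂_r g_{φφ} + ∂_φ g_{φr} - ∂_φ g_{rφ}) = (1/2)(1/(r^2*sin(θ)^2))((2*r*sin(θ)^2) + (0) - (0)) = 1/r
Γ^φ_{θ φ} = (1/2) g^{φφ} (∂_θ g_{φφ} + ∂_φ g_{φθ} - ∂_φ g_{θφ}) = (1/2)(1/(r^2*sin(θ)^2))((r^2*sin(2*θ)) + (0) - (0)) = 1/tan(θ)
All other Christoffel symbols are zero.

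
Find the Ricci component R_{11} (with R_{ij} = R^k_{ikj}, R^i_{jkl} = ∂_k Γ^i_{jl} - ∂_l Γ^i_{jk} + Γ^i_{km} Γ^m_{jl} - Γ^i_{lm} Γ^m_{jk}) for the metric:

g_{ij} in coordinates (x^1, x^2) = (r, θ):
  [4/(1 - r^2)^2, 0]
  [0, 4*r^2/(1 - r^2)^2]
Non-zero Christoffel symbols (Γ^k_{ij} = Γ^k_{ji}):
Γ^r_{r r} = 2*r/(1 - r^2)
Γ^r_{θ θ} = (r^3 + r)/(r^2 - 1)
Γ^θ_{r θ} = (-r^2 - 1)/(r^3 - r)
R^r_{r r r} = 0 (a repeated index in an antisymmetric pair)
R^θ_{r θ r} = ∂_θ Γ^θ_{r r} - ∂_r Γ^θ_{r θ} + Γ^θ_{θ m} Γ^m_{r r} - Γ^θ_{r m} Γ^m_{r θ}
  = (0) - ((r^4 + 4*r^2 - 1)/(r^3 - r)^2) + (2*(r^2 + 1)/(r^2 - 1)^2) - ((r^2 + 1)^2/(r^3 - r)^2) = -4/(r^2 - 1)^2
R_{rr} = R^r_{r r r} + R^θ_{r θ r} = (0) + (-4/(r^2 - 1)^2) = -4/(r^2 - 1)^2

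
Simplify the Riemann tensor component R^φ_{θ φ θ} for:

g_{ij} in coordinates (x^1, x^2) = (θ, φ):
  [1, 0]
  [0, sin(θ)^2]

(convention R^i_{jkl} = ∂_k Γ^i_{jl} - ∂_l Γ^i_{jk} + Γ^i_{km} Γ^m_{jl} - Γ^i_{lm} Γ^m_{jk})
Non-zero Christoffel symbols (Γ^k_{ij} = Γ^k_{ji}):
Γ^θ_{φ φ} = -sin(2*θ)/2
Γ^φ_{θ φ} = 1/tan(θ)
R^φ_{θ φ θ} = ∂_φ Γ^φ_{θ θ} - ∂_θ Γ^φ_{θ φ} + Γ^φ_{φ m} Γ^m_{θ θ} - Γ^φ_{θ m} Γ^m_{θ φ}
  = (0) - (-1/sin(θ)^2) + (0) - (1/tan(θ)^2) = 1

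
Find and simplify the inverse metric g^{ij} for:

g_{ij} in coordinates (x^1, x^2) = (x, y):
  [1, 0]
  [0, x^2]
The metric is diagonal, so g^{ij} is diagonal with entries 1/g_{ii}: diag(1, 1/(x^2)).
g^{ij}:
  [1, 0]
  [0, 1/x^2]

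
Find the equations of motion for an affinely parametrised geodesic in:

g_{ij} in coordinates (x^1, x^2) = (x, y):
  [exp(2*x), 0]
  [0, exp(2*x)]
Geodesic equation: d^2x^k/dλ^2 + Γ^k_{ij} (dx^i/dλ)(dx^j/dλ) = 0.
Non-zero Christoffel symbols:
Γ^x_{x x} = 1
Γ^x_{y y} = -1
Γ^y_{x y} = 1
Substituting (the symmetric pair Γ^k_{ij}, Γ^k_{ji} combines into a factor 2):
d^2x/dλ^2 + (dx/dλ)^2 - (dy/dλ)^2 = 0
d^2y/dλ^2 + 2 (dx/dλ)(dy/dλ) = 0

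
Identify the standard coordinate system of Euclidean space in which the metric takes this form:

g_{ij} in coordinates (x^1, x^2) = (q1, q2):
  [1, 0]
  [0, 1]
All components are constant and the metric is the identity, i.e. orthonormal rectilinear coordinates.
Cartesian (2D) coordinates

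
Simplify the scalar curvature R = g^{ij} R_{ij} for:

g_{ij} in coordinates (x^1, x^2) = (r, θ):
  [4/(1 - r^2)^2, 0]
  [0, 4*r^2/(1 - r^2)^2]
Non-zero Christoffel symbols (Γ^k_{ij} = Γ^k_{ji}):
Γ^r_{r r} = 2*r/(1 - r^2)
Γ^r_{θ θ} = (r^3 + r)/(r^2 - 1)
Γ^θ_{r θ} = (-r^2 - 1)/(r^3 - r)
Ricci tensor (R_{ij} = R^k_{ikj}): R_{rr} = -4/(r^2 - 1)^2, R_{rθ} = 0, R_{θθ} = -4*r^2/(r^2 - 1)^2
Inverse metric: g^{rr} = (1 - r^2)^2/4, g^{θθ} = (1 - r^2)^2/(4*r^2)
R = g^{ij} R_{ij} = ((1 - r^2)^2/4)(-4/(r^2 - 1)^2) + ((1 - r^2)^2/(4*r^2))(-4*r^2/(r^2 - 1)^2) = -2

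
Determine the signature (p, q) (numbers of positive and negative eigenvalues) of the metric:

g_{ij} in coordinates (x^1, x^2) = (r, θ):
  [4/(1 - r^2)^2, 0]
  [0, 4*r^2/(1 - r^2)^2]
The metric is diagonal, so its eigenvalues are the diagonal entries: 4/(1 - r^2)^2, 4*r^2/(1 - r^2)^2 (at a generic point, where coordinate-dependent entries are positive).
2 positive, 0 negative.
(2, 0) - Riemannian (positive definite)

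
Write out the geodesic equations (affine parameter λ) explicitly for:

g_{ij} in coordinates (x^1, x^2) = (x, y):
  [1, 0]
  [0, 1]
Geodesic equation: d^2x^k/dλ^2 + Γ^k_{ij} (dx^i/dλ)(dx^j/dλ) = 0.
All Christoffel symbols vanish, so the geodesics are straight lines:
d^2x/dλ^2 = 0
d^2y/dλ^2 = 0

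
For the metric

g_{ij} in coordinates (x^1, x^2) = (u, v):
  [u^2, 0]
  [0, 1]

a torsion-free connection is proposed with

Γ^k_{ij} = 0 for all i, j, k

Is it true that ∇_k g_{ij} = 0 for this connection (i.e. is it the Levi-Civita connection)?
Using ∇_k g_{ij} = ∂_k g_{ij} - Γ^m_{ki} g_{mj} - Γ^m_{kj} g_{im}:
∇_u g_{uu} = (2*u) - (0) - (0) = 2*u ≠ 0
So the connection is not metric compatible (it is not the Levi-Civita connection).
No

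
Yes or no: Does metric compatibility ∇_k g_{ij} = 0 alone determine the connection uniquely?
One also needs vanishing torsion; metric compatibility plus torsion-freeness singles out the Levi-Civita connection.
No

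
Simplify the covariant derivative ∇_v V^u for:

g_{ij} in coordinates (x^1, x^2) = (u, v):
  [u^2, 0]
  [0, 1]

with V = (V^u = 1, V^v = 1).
Non-zero Christoffel symbols:
Γ^u_{u u} = 1/u
∇_v V^u = ∂_v V^u + Γ^u_{v j} V^j
  = (0) + (0)(1) + (0)(1)
  = 0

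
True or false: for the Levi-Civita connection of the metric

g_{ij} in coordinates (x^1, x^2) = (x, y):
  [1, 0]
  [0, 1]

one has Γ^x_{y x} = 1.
Γ^x_{y x} = (1/2) g^{xx} (∂_y g_{xx} + ∂_x g_{xy} - ∂_x g_{yx}) = (1/2)(1)((0) + (0) - (0)) = 0
This differs from the proposed value 1.
False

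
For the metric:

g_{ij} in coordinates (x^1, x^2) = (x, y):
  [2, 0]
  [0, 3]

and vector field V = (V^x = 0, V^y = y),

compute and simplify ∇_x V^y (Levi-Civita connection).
All Christoffel symbols are zero.
∇_x V^y = ∂_x V^y + Γ^y_{x j} V^j
  = (0) + (0)(0) + (0)(y)
  = 0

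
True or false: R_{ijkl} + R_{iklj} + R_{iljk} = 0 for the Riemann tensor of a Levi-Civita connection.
This is the first (algebraic) Bianchi identity.
True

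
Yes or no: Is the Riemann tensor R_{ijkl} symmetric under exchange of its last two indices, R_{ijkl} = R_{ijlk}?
It is antisymmetric in the last pair: R_{ijkl} = -R_{ijlk}.
No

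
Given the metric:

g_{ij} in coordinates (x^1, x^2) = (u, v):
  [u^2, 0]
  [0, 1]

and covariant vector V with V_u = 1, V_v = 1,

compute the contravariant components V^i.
Inverse metric (diagonal): g^{uu} = 1/u^2, g^{vv} = 1
V^i = g^{ij} V_j:
V^u = (1/u^2)(1) + (0)(1) = 1/u^2
V^v = (0)(1) + (1)(1) = 1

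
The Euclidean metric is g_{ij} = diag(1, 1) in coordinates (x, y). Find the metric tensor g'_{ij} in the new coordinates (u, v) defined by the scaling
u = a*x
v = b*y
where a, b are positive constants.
Invert the transformation: x = u/a, y = v/b
g'_{ij} = (∂x^k/∂x'^i)(∂x^l/∂x'^j) g_{kl}; with g_{kl} = δ_{kl} this is Σ_k (∂x^k/∂x'^i)(∂x^k/∂x'^j).
Jacobian: ∂x/∂u = 1/a, ∂x/∂v = 0, ∂y/∂u = 0, ∂y/∂v = 1/b
g'_{uu} = (1/a)(1/a) + (0)(0) = 1/a^2
g'_{uv} = (1/a)(0) + (0)(1/b) = 0
g'_{vv} = (0)(0) + (1/b)(1/b) = 1/b^2
g'_{ij} = diag(1/a^2, 1/b^2)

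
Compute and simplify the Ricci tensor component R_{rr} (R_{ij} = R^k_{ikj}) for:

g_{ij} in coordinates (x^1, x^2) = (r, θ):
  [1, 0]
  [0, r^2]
Non-zero Christoffel symbols (Γ^k_{ij} = Γ^k_{ji}):
Γ^r_{θ θ} = -r
Γ^θ_{r θ} = 1/r
R^r_{r r r} = 0 (a repeated index in an antisymmetric pair)
R^θ_{r θ r} = ∂_θ Γ^θ_{r r} - ∂_r Γ^θ_{r θ} + Γ^θ_{θ m} Γ^m_{r r} - Γ^θ_{r m} Γ^m_{r θ}
  = (0) - (-1/r^2) + (0) - (1/r^2) = 0
R_{rr} = R^r_{r r r} + R^θ_{r θ r} = (0) + (0) = 0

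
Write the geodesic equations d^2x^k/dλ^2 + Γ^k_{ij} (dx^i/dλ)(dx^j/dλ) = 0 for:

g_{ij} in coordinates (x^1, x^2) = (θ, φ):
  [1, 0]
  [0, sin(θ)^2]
Geodesic equation: d^2x^k/dλ^2 + Γ^k_{ij} (dx^i/dλ)(dx^j/dλ) = 0.
Non-zero Christoffel symbols:
Γ^θ_{φ φ} = -sin(2*θ)/2
Γ^φ_{θ φ} = 1/tan(θ)
Substituting (the symmetric pair Γ^k_{ij}, Γ^k_{ji} combines into a factor 2):
d^2θ/dλ^2 - (sin(2*θ)/2) (dφ/dλ)^2 = 0
d^2φ/dλ^2 + (2/tan(θ)) (dθ/dλ)(dφ/dλ) = 0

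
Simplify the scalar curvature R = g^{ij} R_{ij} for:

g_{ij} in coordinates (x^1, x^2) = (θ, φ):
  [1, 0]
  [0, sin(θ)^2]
Non-zero Christoffel symbols (Γ^k_{ij} = Γ^k_{ji}):
Γ^θ_{φ φ} = -sin(2*θ)/2
Γ^φ_{θ φ} = 1/tan(θ)
Ricci tensor (R_{ij} = R^k_{ikj}): R_{θθ} = 1, R_{θφ} = 0, R_{φφ} = sin(θ)^2
Inverse metric: g^{θθ} = 1, g^{φφ} = 1/sin(θ)^2
R = g^{ij} R_{ij} = (1)(1) + (1/sin(θ)^2)(sin(θ)^2) = 2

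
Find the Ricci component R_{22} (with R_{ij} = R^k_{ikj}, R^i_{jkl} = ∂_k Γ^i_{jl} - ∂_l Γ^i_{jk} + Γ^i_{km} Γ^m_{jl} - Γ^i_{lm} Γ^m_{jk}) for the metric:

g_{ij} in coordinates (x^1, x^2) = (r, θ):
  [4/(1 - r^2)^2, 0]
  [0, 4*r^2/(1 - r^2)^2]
Non-zero Christoffel symbols (Γ^k_{ij} = Γ^k_{ji}):
Γ^r_{r r} = 2*r/(1 - r^2)
Γ^r_{θ θ} = (r^3 + r)/(r^2 - 1)
Γ^θ_{r θ} = (-r^2 - 1)/(r^3 - r)
R^r_{θ r θ} = ∂_r Γ^r_{θ θ} - ∂_θ Γ^r_{θ r} + Γ^r_{r m} Γ^m_{θ θ} - Γ^r_{θ m} Γ^m_{θ r}
  = ((r^4 - 4*r^2 - 1)/(r^2 - 1)^2) - (0) + (-2*r^2*(r^2 + 1)/(r^2 - 1)^2) - (-(r^2 + 1)^2/(r^2 - 1)^2) = -4*r^2/(r^2 - 1)^2
R^θ_{θ θ θ} = 0 (a repeated index in an antisymmetric pair)
R_{θθ} = R^r_{θ r θ} + R^θ_{θ θ θ} = (-4*r^2/(r^2 - 1)^2) + (0) = -4*r^2/(r^2 - 1)^2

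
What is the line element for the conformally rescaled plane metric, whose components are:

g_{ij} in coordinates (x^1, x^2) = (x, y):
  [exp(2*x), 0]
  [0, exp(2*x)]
ds^2 = g_{ij} dx^i dx^j; only the non-zero components contribute.
ds^2 = exp(2*x) dx^2 + exp(2*x) dy^2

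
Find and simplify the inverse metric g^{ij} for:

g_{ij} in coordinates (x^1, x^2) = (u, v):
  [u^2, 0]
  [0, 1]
The metric is diagonal, so g^{ij} is diagonal with entries 1/g_{ii}: diag(1/(u^2), 1).
g^{ij}:
  [1/u^2, 0]
  [0, 1]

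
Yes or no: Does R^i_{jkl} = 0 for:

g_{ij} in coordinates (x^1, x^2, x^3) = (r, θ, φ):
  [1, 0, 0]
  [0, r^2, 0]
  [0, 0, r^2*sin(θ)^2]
Non-zero Christoffel symbols:
Γ^r_{θ θ} = -r
Γ^r_{φ φ} = -r*sin(θ)^2
Γ^θ_{r θ} = 1/r
Γ^θ_{φ φ} = -sin(2*θ)/2
Γ^φ_{r φ} = 1/r
Γ^φ_{θ φ} = 1/tan(θ)
Ricci tensor: R_{rr} = 0, R_{rθ} = 0, R_{rφ} = 0, R_{θθ} = 0, R_{θφ} = 0, R_{φφ} = 0
All R_{ij} vanish; in 3 dimensions the Riemann tensor is fully determined by the Ricci tensor, so R^i_{jkl} = 0: the metric is flat (curvilinear coordinates on flat space).
Yes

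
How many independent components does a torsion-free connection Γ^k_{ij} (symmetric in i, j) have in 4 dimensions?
Γ^k_{ij} has n choices for the upper index and n(n+1)/2 independent symmetric lower index pairs.
Total = 4 × 4×5/2 = 4 × 10 = 40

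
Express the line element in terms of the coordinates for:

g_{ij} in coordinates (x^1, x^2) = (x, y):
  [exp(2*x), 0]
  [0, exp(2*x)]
ds^2 = g_{ij} dx^i dx^j; only the non-zero components contribute.
ds^2 = exp(2*x) dx^2 + exp(2*x) dy^2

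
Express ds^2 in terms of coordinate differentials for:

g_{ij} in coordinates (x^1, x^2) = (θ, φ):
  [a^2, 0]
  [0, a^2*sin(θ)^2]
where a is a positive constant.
ds^2 = g_{ij} dx^i dx^j; only the non-zero components contribute.
ds^2 = a^2 dθ^2 + a^2*sin(θ)^2 dφ^2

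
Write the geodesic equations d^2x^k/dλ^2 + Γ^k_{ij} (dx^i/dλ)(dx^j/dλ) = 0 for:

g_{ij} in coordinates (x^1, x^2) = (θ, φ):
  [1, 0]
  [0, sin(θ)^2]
Geodesic equation: d^2x^k/dλ^2 + Γ^k_{ij} (dx^i/dλ)(dx^j/dλ) = 0.
Non-zero Christoffel symbols:
Γ^θ_{φ φ} = -sin(2*θ)/2
Γ^φ_{θ φ} = 1/tan(θ)
Substituting (the symmetric pair Γ^k_{ij}, Γ^k_{ji} combines into a factor 2):
d^2θ/dλ^2 - (sin(2*θ)/2) (dφ/dλ)^2 = 0
d^2φ/dλ^2 + (2/tan(θ)) (dθ/dλ)(dφ/dλ) = 0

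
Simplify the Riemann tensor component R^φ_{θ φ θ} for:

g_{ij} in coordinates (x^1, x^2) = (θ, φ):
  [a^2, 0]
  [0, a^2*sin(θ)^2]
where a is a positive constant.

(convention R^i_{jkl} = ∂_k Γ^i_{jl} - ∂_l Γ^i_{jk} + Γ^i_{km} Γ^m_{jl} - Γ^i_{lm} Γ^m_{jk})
Non-zero Christoffel symbols (Γ^k_{ij} = Γ^k_{ji}):
Γ^θ_{φ φ} = -sin(2*θ)/2
Γ^φ_{θ φ} = 1/tan(θ)
R^φ_{θ φ θ} = ∂_φ Γ^φ_{θ θ} - ∂_θ Γ^φ_{θ φ} + Γ^φ_{φ m} Γ^m_{θ θ} - Γ^φ_{θ m} Γ^m_{θ φ}
  = (0) - (-1/sin(θ)^2) + (0) - (1/tan(θ)^2) = 1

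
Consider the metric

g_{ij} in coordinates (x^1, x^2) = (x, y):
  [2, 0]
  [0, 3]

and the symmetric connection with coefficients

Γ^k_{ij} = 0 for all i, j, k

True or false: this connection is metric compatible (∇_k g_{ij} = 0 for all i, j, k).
Using ∇_k g_{ij} = ∂_k g_{ij} - Γ^m_{ki} g_{mj} - Γ^m_{kj} g_{im}:
e.g. ∇_y g_{xy} = (0) - (0) - (0) = 0
Every component ∇_k g_{ij} vanishes: the connection is metric compatible.
True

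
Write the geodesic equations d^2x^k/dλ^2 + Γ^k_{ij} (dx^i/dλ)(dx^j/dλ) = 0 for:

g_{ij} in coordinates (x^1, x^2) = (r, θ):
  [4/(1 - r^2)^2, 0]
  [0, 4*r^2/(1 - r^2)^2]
Geodesic equation: d^2x^k/dλ^2 + Γ^k_{ij} (dx^i/dλ)(dx^j/dλ) = 0.
Non-zero Christoffel symbols:
Γ^r_{r r} = 2*r/(1 - r^2)
Γ^r_{θ θ} = (r^3 + r)/(r^2 - 1)
Γ^θ_{r θ} = (-r^2 - 1)/(r^3 - r)
Substituting (the symmetric pair Γ^k_{ij}, Γ^k_{ji} combines into a factor 2):
d^2r/dλ^2 + (2*r/(1 - r^2)) (dr/dλ)^2 + ((r^3 + r)/(r^2 - 1)) (dθ/dλ)^2 = 0
d^2θ/dλ^2 + ((-2*r^2 - 2)/(r^3 - r)) (dr/dλ)(dθ/dλ) = 0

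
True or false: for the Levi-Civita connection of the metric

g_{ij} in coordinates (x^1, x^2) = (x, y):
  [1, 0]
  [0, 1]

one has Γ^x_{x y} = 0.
Γ^x_{x y} = (1/2) g^{xx} (∂_x g_{xy} + ∂_y g_{xx} - ∂_x g_{xy}) = (1/2)(1)((0) + (0) - (0)) = 0
This equals the proposed value 0.
True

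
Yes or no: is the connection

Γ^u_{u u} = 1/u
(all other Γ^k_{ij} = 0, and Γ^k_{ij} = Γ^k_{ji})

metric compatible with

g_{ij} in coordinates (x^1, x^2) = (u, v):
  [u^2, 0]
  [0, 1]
Using ∇_k g_{ij} = ∂_k g_{ij} - Γ^m_{ki} g_{mj} - Γ^m_{kj} g_{im}:
e.g. ∇_u g_{uu} = (2*u) - (u) - (u) = 0
Every component ∇_k g_{ij} vanishes: the connection is metric compatible.
Yes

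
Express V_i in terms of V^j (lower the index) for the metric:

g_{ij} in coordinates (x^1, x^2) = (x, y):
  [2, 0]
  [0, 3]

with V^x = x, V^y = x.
V_i = g_{ij} V^j:
V_x = (2)(x) + (0)(x) = 2*x
V_y = (0)(x) + (3)(x) = 3*x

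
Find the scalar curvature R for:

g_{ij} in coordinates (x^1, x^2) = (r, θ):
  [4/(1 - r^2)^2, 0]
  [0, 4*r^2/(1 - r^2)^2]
Non-zero Christoffel symbols (Γ^k_{ij} = Γ^k_{ji}):
Γ^r_{r r} = 2*r/(1 - r^2)
Γ^r_{θ θ} = (r^3 + r)/(r^2 - 1)
Γ^θ_{r θ} = (-r^2 - 1)/(r^3 - r)
Ricci tensor (R_{ij} = R^k_{ikj}): R_{rr} = -4/(r^2 - 1)^2, R_{rθ} = 0, R_{θθ} = -4*r^2/(r^2 - 1)^2
Inverse metric: g^{rr} = (1 - r^2)^2/4, g^{θθ} = (1 - r^2)^2/(4*r^2)
R = g^{ij} R_{ij} = ((1 - r^2)^2/4)(-4/(r^2 - 1)^2) + ((1 - r^2)^2/(4*r^2))(-4*r^2/(r^2 - 1)^2) = -2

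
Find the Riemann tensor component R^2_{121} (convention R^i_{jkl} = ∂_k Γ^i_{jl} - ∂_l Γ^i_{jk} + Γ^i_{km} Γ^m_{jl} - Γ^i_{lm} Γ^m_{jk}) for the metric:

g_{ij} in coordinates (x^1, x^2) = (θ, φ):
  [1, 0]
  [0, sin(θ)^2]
Non-zero Christoffel symbols (Γ^k_{ij} = Γ^k_{ji}):
Γ^θ_{φ φ} = -sin(2*θ)/2
Γ^φ_{θ φ} = 1/tan(θ)
R^φ_{θ φ θ} = ∂_φ Γ^φ_{θ θ} - ∂_θ Γ^φ_{θ φ} + Γ^φ_{φ m} Γ^m_{θ θ} - Γ^φ_{θ m} Γ^m_{θ φ}
  = (0) - (-1/sin(θ)^2) + (0) - (1/tan(θ)^2) = 1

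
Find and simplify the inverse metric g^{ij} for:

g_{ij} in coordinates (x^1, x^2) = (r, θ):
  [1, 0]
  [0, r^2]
The metric is diagonal, so g^{ij} is diagonal with entries 1/g_{ii}: diag(1, 1/(r^2)).
g^{ij}:
  [1, 0]
  [0, 1/r^2]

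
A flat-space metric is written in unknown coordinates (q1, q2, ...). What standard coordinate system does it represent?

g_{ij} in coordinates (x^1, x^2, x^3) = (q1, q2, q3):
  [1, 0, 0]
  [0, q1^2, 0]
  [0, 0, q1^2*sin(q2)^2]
The line element ds^2 = dq1^2 + q1^2 dq2^2 + q1^2 sin(q2)^2 dq3^2 is dr^2 + r^2 dθ^2 + r^2 sin(θ)^2 dφ^2 with q1 = r, q2 = θ, q3 = φ.
spherical coordinates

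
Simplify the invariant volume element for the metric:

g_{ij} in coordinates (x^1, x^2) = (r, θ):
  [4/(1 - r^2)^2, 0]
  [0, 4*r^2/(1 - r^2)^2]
det(g) = 16*r^2/(1 - r^2)^4
√|det(g)| = 4*r/(r^2 - 1)^2
Volume element: dV = 4*r/(r^2 - 1)^2 dr dθ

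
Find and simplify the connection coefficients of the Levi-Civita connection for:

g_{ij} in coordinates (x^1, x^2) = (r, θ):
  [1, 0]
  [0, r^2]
Using Γ^k_{ij} = (1/2) g^{km} (∂_i g_{mj} + ∂_j g_{mi} - ∂_m g_{ij}); the metric is diagonal, so only the m = k term contributes.
Non-zero symbols (using the symmetry Γ^k_{ij} = Γ^k_{ji}):
Γ^r_{θ θ} = (1/2) g^{rr} (∂_θ g_{rθ} + ∂_θ g_{rθ} - ∂_r g_{θθ}) = (1/2)(1)((0) + (0) - (2*r)) = -r
Γ^θ_{r θ} = (1/2) g^{θθ} (∂_r g_{θθ} + ∂_θ g_{θr} - ∂_θ g_{rθ}) = (1/2)(1/r^2)((2*r) + (0) - (0)) = 1/r
All other Christoffel symbols are zero.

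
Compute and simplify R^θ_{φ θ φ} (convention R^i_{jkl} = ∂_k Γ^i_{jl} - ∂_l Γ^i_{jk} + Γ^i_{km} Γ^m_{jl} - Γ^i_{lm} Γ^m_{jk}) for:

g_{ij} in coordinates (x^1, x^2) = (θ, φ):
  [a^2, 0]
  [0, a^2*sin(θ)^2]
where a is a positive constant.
Non-zero Christoffel symbols (Γ^k_{ij} = Γ^k_{ji}):
Γ^θ_{φ φ} = -sin(2*θ)/2
Γ^φ_{θ φ} = 1/tan(θ)
R^θ_{φ θ φ} = ∂_θ Γ^θ_{φ φ} - ∂_φ Γ^θ_{φ θ} + Γ^θ_{θ m} Γ^m_{φ φ} - Γ^θ_{φ m} Γ^m_{φ θ}
  = (-cos(2*θ)) - (0) + (0) - (-cos(θ)^2) = sin(θ)^2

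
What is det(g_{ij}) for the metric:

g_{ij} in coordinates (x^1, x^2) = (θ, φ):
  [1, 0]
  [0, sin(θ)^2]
For a 2×2 metric: det(g) = g_{11}·g_{22} - g_{12}·g_{21}
= (1)·(sin(θ)^2) - (0)·(0)
= sin(θ)^2 - 0
det(g) = sin(θ)^2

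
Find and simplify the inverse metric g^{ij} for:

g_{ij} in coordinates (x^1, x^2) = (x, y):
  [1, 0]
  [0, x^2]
The metric is diagonal, so g^{ij} is diagonal with entries 1/g_{ii}: diag(1, 1/(x^2)).
g^{ij}:
  [1, 0]
  [0, 1/x^2]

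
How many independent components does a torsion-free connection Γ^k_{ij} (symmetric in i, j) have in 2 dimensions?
Γ^k_{ij} has n choices for the upper index and n(n+1)/2 independent symmetric lower index pairs.
Total = 2 × 2×3/2 = 2 × 3 = 6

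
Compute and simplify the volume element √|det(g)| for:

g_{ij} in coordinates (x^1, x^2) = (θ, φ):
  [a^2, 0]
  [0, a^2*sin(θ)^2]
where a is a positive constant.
det(g) = a^4*sin(θ)^2
√|det(g)| = a^2*sin(θ) (taking 0 < θ < π so that |sin(θ)| = sin(θ))
Volume element: dV = a^2*sin(θ) dθ dφ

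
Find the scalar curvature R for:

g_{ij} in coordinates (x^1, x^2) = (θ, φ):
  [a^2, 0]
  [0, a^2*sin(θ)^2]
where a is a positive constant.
Non-zero Christoffel symbols (Γ^k_{ij} = Γ^k_{ji}):
Γ^θ_{φ φ} = -sin(2*θ)/2
Γ^φ_{θ φ} = 1/tan(θ)
Ricci tensor (R_{ij} = R^k_{ikj}): R_{θθ} = 1, R_{θφ} = 0, R_{φφ} = sin(θ)^2
Inverse metric: g^{θθ} = 1/a^2, g^{φφ} = 1/(a^2*sin(θ)^2)
R = g^{ij} R_{ij} = (1/a^2)(1) + (1/(a^2*sin(θ)^2))(sin(θ)^2) = 2/a^2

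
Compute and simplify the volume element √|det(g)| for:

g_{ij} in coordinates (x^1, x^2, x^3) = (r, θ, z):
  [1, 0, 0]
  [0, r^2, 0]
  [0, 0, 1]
det(g) = r^2
√|det(g)| = r
Volume element: dV = r dr dθ dz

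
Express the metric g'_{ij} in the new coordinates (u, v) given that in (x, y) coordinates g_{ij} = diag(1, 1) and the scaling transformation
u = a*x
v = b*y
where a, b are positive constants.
Invert the transformation: x = u/a, y = v/b
g'_{ij} = (∂x^k/∂x'^i)(∂x^l/∂x'^j) g_{kl}; with g_{kl} = δ_{kl} this is Σ_k (∂x^k/∂x'^i)(∂x^k/∂x'^j).
Jacobian: ∂x/∂u = 1/a, ∂x/∂v = 0, ∂y/∂u = 0, ∂y/∂v = 1/b
g'_{uu} = (1/a)(1/a) + (0)(0) = 1/a^2
g'_{uv} = (1/a)(0) + (0)(1/b) = 0
g'_{vv} = (0)(0) + (1/b)(1/b) = 1/b^2
g'_{ij} = diag(1/a^2, 1/b^2)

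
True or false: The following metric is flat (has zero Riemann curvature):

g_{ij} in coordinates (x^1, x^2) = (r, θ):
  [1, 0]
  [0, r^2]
Non-zero Christoffel symbols:
Γ^r_{θ θ} = -r
Γ^θ_{r θ} = 1/r
Ricci tensor: R_{rr} = 0, R_{rθ} = 0, R_{θθ} = 0
All R_{ij} vanish; in 2 dimensions the Riemann tensor is fully determined by the Ricci tensor, so R^i_{jkl} = 0: the metric is flat (curvilinear coordinates on flat space).
True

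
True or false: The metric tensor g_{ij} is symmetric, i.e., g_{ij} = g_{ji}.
By definition the metric is a symmetric bilinear form, g_{ij} = g_{ji}.
True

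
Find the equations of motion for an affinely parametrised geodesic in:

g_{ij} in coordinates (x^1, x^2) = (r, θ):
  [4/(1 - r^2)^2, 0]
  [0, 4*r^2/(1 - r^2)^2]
Geodesic equation: d^2x^k/dλ^2 + Γ^k_{ij} (dx^i/dλ)(dx^j/dλ) = 0.
Non-zero Christoffel symbols:
Γ^r_{r r} = 2*r/(1 - r^2)
Γ^r_{θ θ} = (r^3 + r)/(r^2 - 1)
Γ^θ_{r θ} = (-r^2 - 1)/(r^3 - r)
Substituting (the symmetric pair Γ^k_{ij}, Γ^k_{ji} combines into a factor 2):
d^2r/dλ^2 + (2*r/(1 - r^2)) (dr/dλ)^2 + ((r^3 + r)/(r^2 - 1)) (dθ/dλ)^2 = 0
d^2θ/dλ^2 + ((-2*r^2 - 2)/(r^3 - r)) (dr/dλ)(dθ/dλ) = 0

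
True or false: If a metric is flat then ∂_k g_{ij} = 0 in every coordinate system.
Flatness means R^i_{jkl} = 0; the components can still vary, e.g. the flat plane in polar coordinates has g_{θθ} = r^2.
False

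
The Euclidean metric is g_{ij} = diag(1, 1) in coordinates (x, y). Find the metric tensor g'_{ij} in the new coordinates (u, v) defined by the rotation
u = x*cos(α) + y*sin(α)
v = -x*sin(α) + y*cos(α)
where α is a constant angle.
Invert the transformation: x = u*cos(α) - v*sin(α), y = u*sin(α) + v*cos(α)
g'_{ij} = (∂x^k/∂x'^i)(∂x^l/∂x'^j) g_{kl}; with g_{kl} = δ_{kl} this is Σ_k (∂x^k/∂x'^i)(∂x^k/∂x'^j).
Jacobian: ∂x/∂u = cos(α), ∂x/∂v = -sin(α), ∂y/∂u = sin(α), ∂y/∂v = cos(α)
g'_{uu} = (cos(α))(cos(α)) + (sin(α))(sin(α)) = 1
g'_{uv} = (cos(α))(-sin(α)) + (sin(α))(cos(α)) = 0
g'_{vv} = (-sin(α))(-sin(α)) + (cos(α))(cos(α)) = 1
g'_{ij} = diag(1, 1)
The Euclidean metric is invariant under rotations.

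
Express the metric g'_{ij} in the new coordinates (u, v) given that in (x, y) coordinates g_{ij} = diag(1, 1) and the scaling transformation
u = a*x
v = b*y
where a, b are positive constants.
Invert the transformation: x = u/a, y = v/b
g'_{ij} = (∂x^k/∂x'^i)(∂x^l/∂x'^j) g_{kl}; with g_{kl} = δ_{kl} this is Σ_k (∂x^k/∂x'^i)(∂x^k/∂x'^j).
Jacobian: ∂x/∂u = 1/a, ∂x/∂v = 0, ∂y/∂u = 0, ∂y/∂v = 1/b
g'_{uu} = (1/a)(1/a) + (0)(0) = 1/a^2
g'_{uv} = (1/a)(0) + (0)(1/b) = 0
g'_{vv} = (0)(0) + (1/b)(1/b) = 1/b^2
g'_{ij} = diag(1/a^2, 1/b^2)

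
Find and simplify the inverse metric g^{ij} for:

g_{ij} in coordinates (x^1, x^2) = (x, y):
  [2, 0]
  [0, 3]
The metric is diagonal, so g^{ij} is diagonal with entries 1/g_{ii}: diag(1/2, 1/3).
g^{ij}:
  [1/2, 0]
  [0, 1/3]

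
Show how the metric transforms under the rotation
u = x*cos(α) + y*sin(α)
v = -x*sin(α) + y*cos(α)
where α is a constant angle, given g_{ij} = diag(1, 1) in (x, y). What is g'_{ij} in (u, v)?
Invert the transformation: x = u*cos(α) - v*sin(α), y = u*sin(α) + v*cos(α)
g'_{ij} = (∂x^k/∂x'^i)(∂x^l/∂x'^j) g_{kl}; with g_{kl} = δ_{kl} this is Σ_k (∂x^k/∂x'^i)(∂x^k/∂x'^j).
Jacobian: ∂x/∂u = cos(α), ∂x/∂v = -sin(α), ∂y/∂u = sin(α), ∂y/∂v = cos(α)
g'_{uu} = (cos(α))(cos(α)) + (sin(α))(sin(α)) = 1
g'_{uv} = (cos(α))(-sin(α)) + (sin(α))(cos(α)) = 0
g'_{vv} = (-sin(α))(-sin(α)) + (cos(α))(cos(α)) = 1
g'_{ij} = diag(1, 1)
The Euclidean metric is invariant under rotations.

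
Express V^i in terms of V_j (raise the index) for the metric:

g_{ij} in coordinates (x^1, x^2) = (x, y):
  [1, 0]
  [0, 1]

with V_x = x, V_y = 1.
Inverse metric (diagonal): g^{xx} = 1, g^{yy} = 1
V^i = g^{ij} V_j:
V^x = (1)(x) + (0)(1) = x
V^y = (0)(x) + (1)(1) = 1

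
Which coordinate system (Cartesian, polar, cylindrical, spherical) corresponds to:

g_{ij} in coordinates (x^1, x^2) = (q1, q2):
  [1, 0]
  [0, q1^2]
The line element ds^2 = dq1^2 + q1^2 dq2^2 is dr^2 + r^2 dθ^2 with q1 = r, q2 = θ.
polar coordinates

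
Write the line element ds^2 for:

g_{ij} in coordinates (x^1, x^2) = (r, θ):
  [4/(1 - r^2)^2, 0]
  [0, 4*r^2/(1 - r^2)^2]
ds^2 = g_{ij} dx^i dx^j; only the non-zero components contribute.
ds^2 = (4/(1 - r^2)^2) dr^2 + (4*r^2/(1 - r^2)^2) dθ^2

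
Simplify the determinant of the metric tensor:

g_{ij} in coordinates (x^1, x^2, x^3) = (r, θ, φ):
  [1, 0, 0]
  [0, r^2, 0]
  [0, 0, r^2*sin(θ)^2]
Diagonal metric: det(g) = g_{11}·g_{22}·g_{33}
= (1)·(r^2)·(r^2*sin(θ)^2)
det(g) = r^4*sin(θ)^2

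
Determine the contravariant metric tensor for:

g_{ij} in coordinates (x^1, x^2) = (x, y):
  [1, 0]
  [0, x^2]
The metric is diagonal, so g^{ij} is diagonal with entries 1/g_{ii}: diag(1, 1/(x^2)).
g^{ij}:
  [1, 0]
  [0, 1/x^2]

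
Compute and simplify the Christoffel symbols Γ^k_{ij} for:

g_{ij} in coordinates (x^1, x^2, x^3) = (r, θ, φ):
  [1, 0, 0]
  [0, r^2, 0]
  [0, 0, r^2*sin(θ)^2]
Using Γ^k_{ij} = (1/2) g^{km} (∂_i g_{mj} + ∂_j g_{mi} - ∂_m g_{ij}); the metric is diagonal, so only the m = k term contributes.
Non-zero symbols (using the symmetry Γ^k_{ij} = Γ^k_{ji}):
Γ^r_{θ θ} = (1/2) g^{rr} (∂_θ g_{rθ} + ∂_θ g_{rθ} - ∂_r g_{θθ}) = (1/2)(1)((0) + (0) - (2*r)) = -r
Γ^r_{φ φ} = (1/2) g^{rr} (∂_φ g_{rφ} + ∂_φ g_{rφ} - ∂_r g_{φφ}) = (1/2)(1)((0) + (0) - (2*r*sin(θ)^2)) = -r*sin(θ)^2
Γ^θ_{r θ} = (1/2) g^{θθ} (∂_r g_{θθ} + ∂_θ g_{θr} - ∂_θ g_{rθ}) = (1/2)(1/r^2)((2*r) + (0) - (0)) = 1/r
Γ^θ_{φ φ} = (1/2) g^{θθ} (∂_φ g_{θφ} + ∂_φ g_{θφ} - ∂_θ g_{φφ}) = (1/2)(1/r^2)((0) + (0) - (r^2*sin(2*θ))) = -sin(2*θ)/2
Γ^φ_{r φ} = (1/2) g^{φφ} (∂_r g_{φφ} + ∂_φ g_{φr} - ∂_φ g_{rφ}) = (1/2)(1/(r^2*sin(θ)^2))((2*r*sin(θ)^2) + (0) - (0)) = 1/r
Γ^φ_{θ φ} = (1/2) g^{φφ} (∂_θ g_{φφ} + ∂_φ g_{φθ} - ∂_φ g_{θφ}) = (1/2)(1/(r^2*sin(θ)^2))((r^2*sin(2*θ)) + (0) - (0)) = 1/tan(θ)
All other Christoffel symbols are zero.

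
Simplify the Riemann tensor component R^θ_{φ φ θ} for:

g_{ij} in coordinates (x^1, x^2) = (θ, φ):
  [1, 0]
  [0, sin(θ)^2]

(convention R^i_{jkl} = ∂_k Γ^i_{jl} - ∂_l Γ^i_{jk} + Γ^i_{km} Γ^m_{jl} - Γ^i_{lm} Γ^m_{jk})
Non-zero Christoffel symbols (Γ^k_{ij} = Γ^k_{ji}):
Γ^θ_{φ φ} = -sin(2*θ)/2
Γ^φ_{θ φ} = 1/tan(θ)
R^θ_{φ φ θ} = ∂_φ Γ^θ_{φ θ} - ∂_θ Γ^θ_{φ φ} + Γ^θ_{φ m} Γ^m_{φ θ} - Γ^θ_{θ m} Γ^m_{φ φ}
  = (0) - (-cos(2*θ)) + (-cos(θ)^2) - (0) = -sin(θ)^2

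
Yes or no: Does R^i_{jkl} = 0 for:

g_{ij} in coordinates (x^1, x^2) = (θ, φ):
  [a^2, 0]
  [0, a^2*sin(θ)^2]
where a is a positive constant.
Non-zero Christoffel symbols:
Γ^θ_{φ φ} = -sin(2*θ)/2
Γ^φ_{θ φ} = 1/tan(θ)
Ricci tensor: R_{θθ} = 1, R_{θφ} = 0, R_{φφ} = sin(θ)^2
The Ricci tensor is non-zero, so the Riemann tensor is non-zero: not flat.
No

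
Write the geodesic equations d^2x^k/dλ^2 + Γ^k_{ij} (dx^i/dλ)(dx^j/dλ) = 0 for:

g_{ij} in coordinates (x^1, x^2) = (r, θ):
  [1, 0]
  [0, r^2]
Geodesic equation: d^2x^k/dλ^2 + Γ^k_{ij} (dx^i/dλ)(dx^j/dλ) = 0.
Non-zero Christoffel symbols:
Γ^r_{θ θ} = -r
Γ^θ_{r θ} = 1/r
Substituting (the symmetric pair Γ^k_{ij}, Γ^k_{ji} combines into a factor 2):
d^2r/dλ^2 - r (dθ/dλ)^2 = 0
d^2θ/dλ^2 + (2/r) (dr/dλ)(dθ/dλ) = 0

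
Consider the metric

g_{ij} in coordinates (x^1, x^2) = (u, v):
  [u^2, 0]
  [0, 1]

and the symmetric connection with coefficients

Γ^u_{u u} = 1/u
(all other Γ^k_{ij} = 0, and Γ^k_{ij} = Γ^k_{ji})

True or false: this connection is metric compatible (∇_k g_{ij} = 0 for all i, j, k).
Using ∇_k g_{ij} = ∂_k g_{ij} - Γ^m_{ki} g_{mj} - Γ^m_{kj} g_{im}:
e.g. ∇_u g_{uu} = (2*u) - (u) - (u) = 0
Every component ∇_k g_{ij} vanishes: the connection is metric compatible.
True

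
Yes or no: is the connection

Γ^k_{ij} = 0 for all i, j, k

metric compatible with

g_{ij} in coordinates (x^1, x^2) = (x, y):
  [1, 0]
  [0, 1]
Using ∇_k g_{ij} = ∂_k g_{ij} - Γ^m_{ki} g_{mj} - Γ^m_{kj} g_{im}:
e.g. ∇_x g_{xy} = (0) - (0) - (0) = 0
Every component ∇_k g_{ij} vanishes: the connection is metric compatible.
Yes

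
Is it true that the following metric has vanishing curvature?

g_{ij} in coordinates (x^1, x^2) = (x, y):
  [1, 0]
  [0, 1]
All metric components are constant, so every Christoffel symbol vanishes and R^i_{jkl} = 0.
Yes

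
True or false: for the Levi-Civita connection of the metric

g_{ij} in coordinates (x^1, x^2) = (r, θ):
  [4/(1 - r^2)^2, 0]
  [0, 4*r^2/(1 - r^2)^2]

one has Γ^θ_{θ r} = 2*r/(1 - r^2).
Γ^θ_{θ r} = (1/2) g^{θθ} (∂_θ g_{θr} + ∂_r g_{θθ} - ∂_θ g_{θr}) = (1/2)((1 - r^2)^2/(4*r^2))((0) + (-8*(r^3 + r)/(r^2 - 1)^3) - (0)) = (-r^2 - 1)/(r^3 - r)
This differs from the proposed value 2*r/(1 - r^2).
False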